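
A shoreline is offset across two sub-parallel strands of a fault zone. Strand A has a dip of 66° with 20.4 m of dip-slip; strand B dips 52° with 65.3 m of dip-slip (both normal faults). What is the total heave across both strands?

heave_A = 20.4 × cos(66°) = 8.297 m
heave_B = 65.3 × cos(52°) = 40.20 m
total = 8.297 + 40.20 = 48.5 m

48.5 m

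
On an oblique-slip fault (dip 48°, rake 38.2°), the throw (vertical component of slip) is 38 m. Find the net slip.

dip-slip = throw / sin(dip) = 38 / sin(48°) = 51.13 m
net slip = dip-slip / sin(rake) = 51.13 / sin(38.2°) = 82.7 m

82.7 m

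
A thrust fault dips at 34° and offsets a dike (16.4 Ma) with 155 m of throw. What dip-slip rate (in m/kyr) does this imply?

0.0169 m/kyr

dip-slip = throw / sin(dip) = 155 m / sin(34°) = 277.2 m
rate = 277.2 m / 16.4 Ma = 0.0000169 m/yr = 0.0169 m/kyr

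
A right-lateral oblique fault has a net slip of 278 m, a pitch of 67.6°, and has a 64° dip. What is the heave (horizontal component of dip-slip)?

113 m

dip-slip = net slip × sin(rake) = 278 m × sin(67.6°) = 257 m
heave = dip-slip × cos(dip) = 257 × cos(64°) = 113 m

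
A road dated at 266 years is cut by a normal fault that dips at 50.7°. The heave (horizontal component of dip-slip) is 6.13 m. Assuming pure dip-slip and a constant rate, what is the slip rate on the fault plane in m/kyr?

36.4 m/kyr

dip-slip = heave / cos(dip) = 6.13 m / cos(50.7°) = 9.678 m
rate = 9.678 m / 266 years = 0.0364 m/yr = 36.4 m/kyr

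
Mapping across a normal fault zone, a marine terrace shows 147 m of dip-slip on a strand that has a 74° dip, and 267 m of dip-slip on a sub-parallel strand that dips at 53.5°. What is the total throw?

throw_A = 147 × sin(74°) = 141.3 m
throw_B = 267 × sin(53.5°) = 214.6 m
total = 141.3 + 214.6 = 356 m

356 m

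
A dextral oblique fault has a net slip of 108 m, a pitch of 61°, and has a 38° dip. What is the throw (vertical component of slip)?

58.2 m

dip-slip = net slip × sin(rake) = 108 m × sin(61°) = 94.46 m
throw = dip-slip × sin(dip) = 94.46 × sin(38°) = 58.2 m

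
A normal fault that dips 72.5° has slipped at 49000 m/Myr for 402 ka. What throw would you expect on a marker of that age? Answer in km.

dip-slip = rate × time = 49000 m/Myr × 402 ka = 19700 m
throw = dip-slip × sin(dip) = 19700 × sin(72.5°) = 18800 m = 18.8 km

18.8 km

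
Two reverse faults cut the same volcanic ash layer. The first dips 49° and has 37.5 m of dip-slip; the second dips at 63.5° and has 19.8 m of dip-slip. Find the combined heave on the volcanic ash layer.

33.4 m

heave_A = 37.5 × cos(49°) = 24.60 m
heave_B = 19.8 × cos(63.5°) = 8.835 m
total = 24.60 + 8.835 = 33.4 m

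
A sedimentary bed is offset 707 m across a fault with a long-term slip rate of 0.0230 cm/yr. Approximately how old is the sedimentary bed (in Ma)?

age = offset / rate = 707 m / (0.0230 cm/yr) = 3.07e+06 yr = 3.07 Ma

3.07 Ma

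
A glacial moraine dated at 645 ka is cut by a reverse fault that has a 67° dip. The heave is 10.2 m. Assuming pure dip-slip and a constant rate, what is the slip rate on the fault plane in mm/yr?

dip-slip = heave / cos(dip) = 10.2 m / cos(67°) = 26.10 m
rate = 26.10 m / 645 ka = 0.0000405 m/yr = 0.0405 mm/yr

0.0405 mm/yr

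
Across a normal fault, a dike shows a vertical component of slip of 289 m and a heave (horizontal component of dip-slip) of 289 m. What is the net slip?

net slip = √(throw² + heave²) = √(289² + 289²) = 409 m

409 m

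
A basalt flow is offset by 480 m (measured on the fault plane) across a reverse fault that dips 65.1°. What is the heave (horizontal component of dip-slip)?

202 m

heave = dip-slip × cos(dip) = 480 m × cos(65.1°) = 202 m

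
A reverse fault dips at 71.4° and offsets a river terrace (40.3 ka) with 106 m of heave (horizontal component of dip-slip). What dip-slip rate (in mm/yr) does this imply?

8.25 mm/yr

dip-slip = heave / cos(dip) = 106 m / cos(71.4°) = 332.3 m
rate = 332.3 m / 40.3 ka = 0.00825 m/yr = 8.25 mm/yr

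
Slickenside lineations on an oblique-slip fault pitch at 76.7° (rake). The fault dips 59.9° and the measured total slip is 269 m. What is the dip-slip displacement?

262 m

dip-slip = net slip × sin(rake) = 269 m × sin(76.7°) = 262 m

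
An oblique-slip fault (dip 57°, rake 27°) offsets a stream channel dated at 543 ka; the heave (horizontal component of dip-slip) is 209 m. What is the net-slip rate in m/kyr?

1.56 m/kyr

dip-slip = heave / cos(dip) = 209 / cos(57°) = 383.7 m
net slip = dip-slip / sin(rake) = 383.7 / sin(27°) = 845.3 m
rate = 845.3 m / 543 ka = 0.00156 m/yr = 1.56 m/kyr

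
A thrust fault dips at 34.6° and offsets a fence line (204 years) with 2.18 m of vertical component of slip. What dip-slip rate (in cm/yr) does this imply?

1.88 cm/yr

dip-slip = throw / sin(dip) = 2.18 m / sin(34.6°) = 3.839 m
rate = 3.839 m / 204 years = 0.0188 m/yr = 1.88 cm/yr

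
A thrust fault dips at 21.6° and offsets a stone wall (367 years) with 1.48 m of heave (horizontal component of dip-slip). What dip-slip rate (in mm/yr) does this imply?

4.34 mm/yr

dip-slip = heave / cos(dip) = 1.48 m / cos(21.6°) = 1.592 m
rate = 1.592 m / 367 years = 0.00434 m/yr = 4.34 mm/yr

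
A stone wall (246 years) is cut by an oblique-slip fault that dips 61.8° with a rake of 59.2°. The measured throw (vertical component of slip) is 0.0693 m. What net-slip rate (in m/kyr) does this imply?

dip-slip = throw / sin(dip) = 0.0693 / sin(61.8°) = 0.07863 m
net slip = dip-slip / sin(rake) = 0.07863 / sin(59.2°) = 0.09155 m
rate = 0.09155 m / 246 years = 0.000372 m/yr = 0.372 m/kyr

0.372 m/kyr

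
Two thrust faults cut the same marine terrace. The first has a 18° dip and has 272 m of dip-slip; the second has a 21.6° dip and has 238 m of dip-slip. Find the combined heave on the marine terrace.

480 m

heave_A = 272 × cos(18°) = 258.7 m
heave_B = 238 × cos(21.6°) = 221.3 m
total = 258.7 + 221.3 = 480 m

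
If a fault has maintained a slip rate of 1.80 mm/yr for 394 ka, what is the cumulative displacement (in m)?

slip = rate × time = 1.80 mm/yr × 394 ka = 709 m

709 m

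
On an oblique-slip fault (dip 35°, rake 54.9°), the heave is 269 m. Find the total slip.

dip-slip = heave / cos(dip) = 269 / cos(35°) = 328.4 m
net slip = dip-slip / sin(rake) = 328.4 / sin(54.9°) = 401 m

401 m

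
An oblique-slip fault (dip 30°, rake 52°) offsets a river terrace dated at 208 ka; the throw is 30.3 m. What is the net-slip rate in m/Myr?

dip-slip = throw / sin(dip) = 30.3 / sin(30°) = 60.60 m
net slip = dip-slip / sin(rake) = 60.60 / sin(52°) = 76.90 m
rate = 76.90 m / 208 ka = 0.000370 m/yr = 370 m/Myr

370 m/Myr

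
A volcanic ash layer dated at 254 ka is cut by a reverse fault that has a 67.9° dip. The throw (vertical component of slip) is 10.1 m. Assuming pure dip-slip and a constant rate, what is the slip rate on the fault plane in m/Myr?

42.9 m/Myr

dip-slip = throw / sin(dip) = 10.1 m / sin(67.9°) = 10.90 m
rate = 10.90 m / 254 ka = 0.0000429 m/yr = 42.9 m/Myr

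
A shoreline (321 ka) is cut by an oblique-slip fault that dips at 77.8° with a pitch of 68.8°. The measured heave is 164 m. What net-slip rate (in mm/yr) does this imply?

2.59 mm/yr

dip-slip = heave / cos(dip) = 164 / cos(77.8°) = 776.1 m
net slip = dip-slip / sin(rake) = 776.1 / sin(68.8°) = 832.4 m
rate = 832.4 m / 321 ka = 0.00259 m/yr = 2.59 mm/yr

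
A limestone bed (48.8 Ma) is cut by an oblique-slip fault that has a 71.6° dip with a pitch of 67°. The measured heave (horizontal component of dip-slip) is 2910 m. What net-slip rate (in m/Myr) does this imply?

dip-slip = heave / cos(dip) = 2910 / cos(71.6°) = 9219 m
net slip = dip-slip / sin(rake) = 9219 / sin(67°) = 10020 m
rate = 10020 m / 48.8 Ma = 0.000205 m/yr = 205 m/Myr

205 m/Myr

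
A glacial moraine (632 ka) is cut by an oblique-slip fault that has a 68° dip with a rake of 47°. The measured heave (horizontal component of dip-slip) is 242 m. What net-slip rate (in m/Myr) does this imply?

dip-slip = heave / cos(dip) = 242 / cos(68°) = 646 m
net slip = dip-slip / sin(rake) = 646 / sin(47°) = 883.3 m
rate = 883.3 m / 632 ka = 0.00140 m/yr = 1400 m/Myr

1400 m/Myr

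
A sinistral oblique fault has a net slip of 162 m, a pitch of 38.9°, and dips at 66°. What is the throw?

92.9 m

dip-slip = net slip × sin(rake) = 162 m × sin(38.9°) = 101.7 m
throw = dip-slip × sin(dip) = 101.7 × sin(66°) = 92.9 m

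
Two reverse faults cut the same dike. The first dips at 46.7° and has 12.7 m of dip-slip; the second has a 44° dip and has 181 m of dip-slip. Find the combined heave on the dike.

139 m

heave_A = 12.7 × cos(46.7°) = 8.710 m
heave_B = 181 × cos(44°) = 130.2 m
total = 8.710 + 130.2 = 139 m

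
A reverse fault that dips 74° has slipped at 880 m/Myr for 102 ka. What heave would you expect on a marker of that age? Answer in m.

dip-slip = rate × time = 880 m/Myr × 102 ka = 89.76 m
heave = dip-slip × cos(dip) = 89.76 × cos(74°) = 24.7 m

24.7 m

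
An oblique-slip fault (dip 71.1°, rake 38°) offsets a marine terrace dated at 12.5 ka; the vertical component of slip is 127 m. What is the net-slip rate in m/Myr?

17400 m/Myr

dip-slip = throw / sin(dip) = 127 / sin(71.1°) = 134.2 m
net slip = dip-slip / sin(rake) = 134.2 / sin(38°) = 218 m
rate = 218 m / 12.5 ka = 0.0174 m/yr = 17400 m/Myr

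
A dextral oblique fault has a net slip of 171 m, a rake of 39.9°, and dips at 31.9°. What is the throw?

dip-slip = net slip × sin(rake) = 171 m × sin(39.9°) = 109.7 m
throw = dip-slip × sin(dip) = 109.7 × sin(31.9°) = 58 m

58 m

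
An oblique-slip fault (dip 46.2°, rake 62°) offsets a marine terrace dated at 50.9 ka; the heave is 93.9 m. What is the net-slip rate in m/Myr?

3020 m/Myr

dip-slip = heave / cos(dip) = 93.9 / cos(46.2°) = 135.7 m
net slip = dip-slip / sin(rake) = 135.7 / sin(62°) = 153.7 m
rate = 153.7 m / 50.9 ka = 0.00302 m/yr = 3020 m/Myr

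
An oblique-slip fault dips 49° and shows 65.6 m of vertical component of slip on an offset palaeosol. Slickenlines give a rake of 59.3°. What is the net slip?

dip-slip = throw / sin(dip) = 65.6 / sin(49°) = 86.92 m
net slip = dip-slip / sin(rake) = 86.92 / sin(59.3°) = 101 m

101 m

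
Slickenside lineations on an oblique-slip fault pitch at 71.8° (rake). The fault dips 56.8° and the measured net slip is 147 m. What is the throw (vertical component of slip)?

117 m

dip-slip = net slip × sin(rake) = 147 m × sin(71.8°) = 139.6 m
throw = dip-slip × sin(dip) = 139.6 × sin(56.8°) = 117 m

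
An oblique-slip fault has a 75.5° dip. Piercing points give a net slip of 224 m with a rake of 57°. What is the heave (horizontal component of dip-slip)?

47 m

dip-slip = net slip × sin(rake) = 224 m × sin(57°) = 187.9 m
heave = dip-slip × cos(dip) = 187.9 × cos(75.5°) = 47 m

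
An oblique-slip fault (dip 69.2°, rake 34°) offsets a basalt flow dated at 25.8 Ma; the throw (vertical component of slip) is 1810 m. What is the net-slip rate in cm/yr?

dip-slip = throw / sin(dip) = 1810 / sin(69.2°) = 1936 m
net slip = dip-slip / sin(rake) = 1936 / sin(34°) = 3462 m
rate = 3462 m / 25.8 Ma = 0.000134 m/yr = 0.0134 cm/yr

0.0134 cm/yr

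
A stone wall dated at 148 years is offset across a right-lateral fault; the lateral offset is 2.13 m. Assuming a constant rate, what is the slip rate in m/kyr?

14.4 m/kyr

rate = 2.13 m / 148 years = 0.0144 m/yr = 14.4 m/kyr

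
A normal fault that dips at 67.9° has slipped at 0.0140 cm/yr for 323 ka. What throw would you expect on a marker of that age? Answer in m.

41.9 m

dip-slip = rate × time = 0.0140 cm/yr × 323 ka = 45.22 m
throw = dip-slip × sin(dip) = 45.22 × sin(67.9°) = 41.9 m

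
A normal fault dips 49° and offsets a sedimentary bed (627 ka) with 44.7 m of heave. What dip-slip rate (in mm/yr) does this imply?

dip-slip = heave / cos(dip) = 44.7 m / cos(49°) = 68.13 m
rate = 68.13 m / 627 ka = 0.000109 m/yr = 0.109 mm/yr

0.109 mm/yr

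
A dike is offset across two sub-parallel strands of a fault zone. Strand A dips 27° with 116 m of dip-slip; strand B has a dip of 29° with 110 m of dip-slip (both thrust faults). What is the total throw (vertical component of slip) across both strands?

throw_A = 116 × sin(27°) = 52.66 m
throw_B = 110 × sin(29°) = 53.33 m
total = 52.66 + 53.33 = 106 m

106 m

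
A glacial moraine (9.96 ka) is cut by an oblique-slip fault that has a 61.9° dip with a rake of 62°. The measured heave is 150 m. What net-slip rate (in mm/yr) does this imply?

dip-slip = heave / cos(dip) = 150 / cos(61.9°) = 318.5 m
net slip = dip-slip / sin(rake) = 318.5 / sin(62°) = 360.7 m
rate = 360.7 m / 9.96 ka = 0.0362 m/yr = 36.2 mm/yr

36.2 mm/yr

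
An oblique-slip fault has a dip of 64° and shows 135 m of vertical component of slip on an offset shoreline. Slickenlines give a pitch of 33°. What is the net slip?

dip-slip = throw / sin(dip) = 135 / sin(64°) = 150.2 m
net slip = dip-slip / sin(rake) = 150.2 / sin(33°) = 276 m

276 m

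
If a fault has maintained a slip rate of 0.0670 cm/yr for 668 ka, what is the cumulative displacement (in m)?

448 m

slip = rate × time = 0.0670 cm/yr × 668 ka = 448 m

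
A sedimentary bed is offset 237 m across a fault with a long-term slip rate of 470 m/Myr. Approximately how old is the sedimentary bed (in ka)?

504 ka

age = offset / rate = 237 m / (470 m/Myr) = 504000 yr = 504 ka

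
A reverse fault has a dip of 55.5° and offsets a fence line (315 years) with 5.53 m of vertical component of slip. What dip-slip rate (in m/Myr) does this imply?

21300 m/Myr

dip-slip = throw / sin(dip) = 5.53 m / sin(55.5°) = 6.710 m
rate = 6.710 m / 315 years = 0.0213 m/yr = 21300 m/Myr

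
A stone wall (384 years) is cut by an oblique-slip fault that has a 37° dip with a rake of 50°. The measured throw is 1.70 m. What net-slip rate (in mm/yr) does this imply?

9.60 mm/yr

dip-slip = throw / sin(dip) = 1.70 / sin(37°) = 2.825 m
net slip = dip-slip / sin(rake) = 2.825 / sin(50°) = 3.687 m
rate = 3.687 m / 384 years = 0.00960 m/yr = 9.60 mm/yr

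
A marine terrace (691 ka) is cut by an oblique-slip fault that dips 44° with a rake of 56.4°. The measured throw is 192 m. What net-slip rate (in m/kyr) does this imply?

0.480 m/kyr

dip-slip = throw / sin(dip) = 192 / sin(44°) = 276.4 m
net slip = dip-slip / sin(rake) = 276.4 / sin(56.4°) = 331.8 m
rate = 331.8 m / 691 ka = 0.000480 m/yr = 0.480 m/kyr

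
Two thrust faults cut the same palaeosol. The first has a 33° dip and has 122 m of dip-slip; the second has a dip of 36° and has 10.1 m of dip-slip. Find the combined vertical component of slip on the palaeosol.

throw_A = 122 × sin(33°) = 66.45 m
throw_B = 10.1 × sin(36°) = 5.937 m
total = 66.45 + 5.937 = 72.4 m

72.4 m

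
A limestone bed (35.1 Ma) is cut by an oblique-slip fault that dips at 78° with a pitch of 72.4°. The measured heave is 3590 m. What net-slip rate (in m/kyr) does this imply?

0.516 m/kyr

dip-slip = heave / cos(dip) = 3590 / cos(78°) = 17270 m
net slip = dip-slip / sin(rake) = 17270 / sin(72.4°) = 18110 m
rate = 18110 m / 35.1 Ma = 0.000516 m/yr = 0.516 m/kyr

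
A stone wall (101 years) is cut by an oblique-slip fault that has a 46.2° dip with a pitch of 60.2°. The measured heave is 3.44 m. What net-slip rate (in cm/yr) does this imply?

dip-slip = heave / cos(dip) = 3.44 / cos(46.2°) = 4.970 m
net slip = dip-slip / sin(rake) = 4.970 / sin(60.2°) = 5.727 m
rate = 5.727 m / 101 years = 0.0567 m/yr = 5.67 cm/yr

5.67 cm/yr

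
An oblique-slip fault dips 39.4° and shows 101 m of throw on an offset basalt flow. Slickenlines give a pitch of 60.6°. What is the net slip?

dip-slip = throw / sin(dip) = 101 / sin(39.4°) = 159.1 m
net slip = dip-slip / sin(rake) = 159.1 / sin(60.6°) = 183 m

183 m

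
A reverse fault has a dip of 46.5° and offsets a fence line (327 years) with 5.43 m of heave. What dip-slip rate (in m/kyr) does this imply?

dip-slip = heave / cos(dip) = 5.43 m / cos(46.5°) = 7.888 m
rate = 7.888 m / 327 years = 0.0241 m/yr = 24.1 m/kyr

24.1 m/kyr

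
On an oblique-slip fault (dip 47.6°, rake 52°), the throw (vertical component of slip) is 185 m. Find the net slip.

dip-slip = throw / sin(dip) = 185 / sin(47.6°) = 250.5 m
net slip = dip-slip / sin(rake) = 250.5 / sin(52°) = 318 m

318 m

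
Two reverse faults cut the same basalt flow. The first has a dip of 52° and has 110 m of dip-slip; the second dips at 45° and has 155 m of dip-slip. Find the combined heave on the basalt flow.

heave_A = 110 × cos(52°) = 67.72 m
heave_B = 155 × cos(45°) = 109.6 m
total = 67.72 + 109.6 = 177 m

177 m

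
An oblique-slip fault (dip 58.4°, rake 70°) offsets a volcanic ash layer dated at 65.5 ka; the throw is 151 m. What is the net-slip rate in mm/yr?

dip-slip = throw / sin(dip) = 151 / sin(58.4°) = 177.3 m
net slip = dip-slip / sin(rake) = 177.3 / sin(70°) = 188.7 m
rate = 188.7 m / 65.5 ka = 0.00288 m/yr = 2.88 mm/yr

2.88 mm/yr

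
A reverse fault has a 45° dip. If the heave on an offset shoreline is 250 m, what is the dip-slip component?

dip-slip = heave / cos(dip) = 250 / cos(45°) = 354 m

354 m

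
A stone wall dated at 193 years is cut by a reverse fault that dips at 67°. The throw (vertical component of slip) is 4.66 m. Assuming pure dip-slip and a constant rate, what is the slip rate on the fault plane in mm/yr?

26.2 mm/yr

dip-slip = throw / sin(dip) = 4.66 m / sin(67°) = 5.062 m
rate = 5.062 m / 193 years = 0.0262 m/yr = 26.2 mm/yr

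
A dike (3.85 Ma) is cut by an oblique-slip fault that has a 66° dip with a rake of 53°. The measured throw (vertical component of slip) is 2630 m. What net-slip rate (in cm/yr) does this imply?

dip-slip = throw / sin(dip) = 2630 / sin(66°) = 2879 m
net slip = dip-slip / sin(rake) = 2879 / sin(53°) = 3605 m
rate = 3605 m / 3.85 Ma = 0.000936 m/yr = 0.0936 cm/yr

0.0936 cm/yr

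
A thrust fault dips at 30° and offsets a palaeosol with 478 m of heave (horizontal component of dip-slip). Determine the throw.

throw = heave × tan(dip) = 478 × tan(30°) = 276 m

276 m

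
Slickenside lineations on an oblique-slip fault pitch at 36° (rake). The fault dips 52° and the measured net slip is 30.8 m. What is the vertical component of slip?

dip-slip = net slip × sin(rake) = 30.8 m × sin(36°) = 18.10 m
throw = dip-slip × sin(dip) = 18.10 × sin(52°) = 14.3 m

14.3 m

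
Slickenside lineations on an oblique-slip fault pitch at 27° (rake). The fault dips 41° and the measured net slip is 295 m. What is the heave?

101 m

dip-slip = net slip × sin(rake) = 295 m × sin(27°) = 133.9 m
heave = dip-slip × cos(dip) = 133.9 × cos(41°) = 101 m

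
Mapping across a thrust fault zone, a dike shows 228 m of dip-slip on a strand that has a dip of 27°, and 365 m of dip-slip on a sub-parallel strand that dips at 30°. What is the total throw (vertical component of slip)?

286 m

throw_A = 228 × sin(27°) = 103.5 m
throw_B = 365 × sin(30°) = 182.5 m
total = 103.5 + 182.5 = 286 m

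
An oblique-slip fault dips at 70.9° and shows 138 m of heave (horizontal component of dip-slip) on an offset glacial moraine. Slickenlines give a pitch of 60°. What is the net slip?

dip-slip = heave / cos(dip) = 138 / cos(70.9°) = 421.7 m
net slip = dip-slip / sin(rake) = 421.7 / sin(60°) = 487 m

487 m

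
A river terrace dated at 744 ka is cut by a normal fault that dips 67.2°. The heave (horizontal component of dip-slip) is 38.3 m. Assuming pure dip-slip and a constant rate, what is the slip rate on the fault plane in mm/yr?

0.133 mm/yr

dip-slip = heave / cos(dip) = 38.3 m / cos(67.2°) = 98.83 m
rate = 98.83 m / 744 ka = 0.000133 m/yr = 0.133 mm/yr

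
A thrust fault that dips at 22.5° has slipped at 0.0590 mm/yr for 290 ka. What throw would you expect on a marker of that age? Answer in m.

6.55 m

dip-slip = rate × time = 0.0590 mm/yr × 290 ka = 17.11 m
throw = dip-slip × sin(dip) = 17.11 × sin(22.5°) = 6.55 m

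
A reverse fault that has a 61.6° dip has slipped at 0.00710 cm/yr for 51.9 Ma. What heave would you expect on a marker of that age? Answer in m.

dip-slip = rate × time = 0.00710 cm/yr × 51.9 Ma = 3685 m
heave = dip-slip × cos(dip) = 3685 × cos(61.6°) = 1750 m

1750 m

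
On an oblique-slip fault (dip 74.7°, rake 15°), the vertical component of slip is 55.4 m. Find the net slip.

dip-slip = throw / sin(dip) = 55.4 / sin(74.7°) = 57.44 m
net slip = dip-slip / sin(rake) = 57.44 / sin(15°) = 222 m

222 m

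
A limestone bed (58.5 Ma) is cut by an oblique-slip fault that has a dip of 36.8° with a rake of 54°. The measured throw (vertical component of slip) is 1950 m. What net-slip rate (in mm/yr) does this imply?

dip-slip = throw / sin(dip) = 1950 / sin(36.8°) = 3255 m
net slip = dip-slip / sin(rake) = 3255 / sin(54°) = 4024 m
rate = 4024 m / 58.5 Ma = 0.0000688 m/yr = 0.0688 mm/yr

0.0688 mm/yr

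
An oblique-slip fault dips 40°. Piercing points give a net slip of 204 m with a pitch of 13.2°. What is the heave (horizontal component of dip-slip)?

35.7 m

dip-slip = net slip × sin(rake) = 204 m × sin(13.2°) = 46.58 m
heave = dip-slip × cos(dip) = 46.58 × cos(40°) = 35.7 m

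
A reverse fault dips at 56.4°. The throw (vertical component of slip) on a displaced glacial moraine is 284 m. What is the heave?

189 m

heave = throw / tan(dip) = 284 / tan(56.4°) = 189 m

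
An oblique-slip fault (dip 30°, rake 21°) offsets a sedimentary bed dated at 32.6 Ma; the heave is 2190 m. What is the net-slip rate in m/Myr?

dip-slip = heave / cos(dip) = 2190 / cos(30°) = 2529 m
net slip = dip-slip / sin(rake) = 2529 / sin(21°) = 7056 m
rate = 7056 m / 32.6 Ma = 0.000216 m/yr = 216 m/Myr

216 m/Myr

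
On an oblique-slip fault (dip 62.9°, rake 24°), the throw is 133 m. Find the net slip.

dip-slip = throw / sin(dip) = 133 / sin(62.9°) = 149.4 m
net slip = dip-slip / sin(rake) = 149.4 / sin(24°) = 367 m

367 m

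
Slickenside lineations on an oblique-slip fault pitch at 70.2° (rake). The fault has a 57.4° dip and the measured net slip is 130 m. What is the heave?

65.9 m

dip-slip = net slip × sin(rake) = 130 m × sin(70.2°) = 122.3 m
heave = dip-slip × cos(dip) = 122.3 × cos(57.4°) = 65.9 m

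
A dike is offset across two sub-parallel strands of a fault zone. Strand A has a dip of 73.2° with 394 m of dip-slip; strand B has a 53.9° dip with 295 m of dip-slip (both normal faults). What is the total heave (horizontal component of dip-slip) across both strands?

heave_A = 394 × cos(73.2°) = 113.9 m
heave_B = 295 × cos(53.9°) = 173.8 m
total = 113.9 + 173.8 = 288 m

288 m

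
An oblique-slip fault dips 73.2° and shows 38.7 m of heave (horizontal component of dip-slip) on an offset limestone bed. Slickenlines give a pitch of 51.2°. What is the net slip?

172 m

dip-slip = heave / cos(dip) = 38.7 / cos(73.2°) = 133.9 m
net slip = dip-slip / sin(rake) = 133.9 / sin(51.2°) = 172 m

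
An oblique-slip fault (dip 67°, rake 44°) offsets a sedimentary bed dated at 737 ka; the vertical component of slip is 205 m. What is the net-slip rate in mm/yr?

0.435 mm/yr

dip-slip = throw / sin(dip) = 205 / sin(67°) = 222.7 m
net slip = dip-slip / sin(rake) = 222.7 / sin(44°) = 320.6 m
rate = 320.6 m / 737 ka = 0.000435 m/yr = 0.435 mm/yr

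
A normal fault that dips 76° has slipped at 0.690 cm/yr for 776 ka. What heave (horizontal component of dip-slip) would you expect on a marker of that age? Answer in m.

dip-slip = rate × time = 0.690 cm/yr × 776 ka = 5354 m
heave = dip-slip × cos(dip) = 5354 × cos(76°) = 1300 m

1300 m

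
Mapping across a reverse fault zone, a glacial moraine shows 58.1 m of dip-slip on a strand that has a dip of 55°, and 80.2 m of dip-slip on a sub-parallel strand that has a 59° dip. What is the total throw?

116 m

throw_A = 58.1 × sin(55°) = 47.59 m
throw_B = 80.2 × sin(59°) = 68.74 m
total = 47.59 + 68.74 = 116 m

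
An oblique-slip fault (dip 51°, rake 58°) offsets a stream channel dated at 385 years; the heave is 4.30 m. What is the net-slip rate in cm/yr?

dip-slip = heave / cos(dip) = 4.30 / cos(51°) = 6.833 m
net slip = dip-slip / sin(rake) = 6.833 / sin(58°) = 8.057 m
rate = 8.057 m / 385 years = 0.0209 m/yr = 2.09 cm/yr

2.09 cm/yr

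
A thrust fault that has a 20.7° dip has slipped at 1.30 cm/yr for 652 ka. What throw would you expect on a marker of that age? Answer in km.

dip-slip = rate × time = 1.30 cm/yr × 652 ka = 8476 m
throw = dip-slip × sin(dip) = 8476 × sin(20.7°) = 3000 m = 3 km

3 km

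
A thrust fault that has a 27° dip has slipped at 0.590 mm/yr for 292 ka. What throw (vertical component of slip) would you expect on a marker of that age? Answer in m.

78.2 m

dip-slip = rate × time = 0.590 mm/yr × 292 ka = 172.3 m
throw = dip-slip × sin(dip) = 172.3 × sin(27°) = 78.2 m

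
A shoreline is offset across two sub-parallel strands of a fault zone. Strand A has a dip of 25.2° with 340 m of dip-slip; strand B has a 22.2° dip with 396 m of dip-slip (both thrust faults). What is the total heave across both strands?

674 m

heave_A = 340 × cos(25.2°) = 307.6 m
heave_B = 396 × cos(22.2°) = 366.6 m
total = 307.6 + 366.6 = 674 m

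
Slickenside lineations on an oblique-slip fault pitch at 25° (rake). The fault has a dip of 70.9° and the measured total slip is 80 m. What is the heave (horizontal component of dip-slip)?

dip-slip = net slip × sin(rake) = 80 m × sin(25°) = 33.81 m
heave = dip-slip × cos(dip) = 33.81 × cos(70.9°) = 11.1 m

11.1 m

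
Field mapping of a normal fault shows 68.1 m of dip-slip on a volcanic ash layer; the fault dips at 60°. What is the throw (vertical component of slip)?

throw = dip-slip × sin(dip) = 68.1 m × sin(60°) = 59 m

59 m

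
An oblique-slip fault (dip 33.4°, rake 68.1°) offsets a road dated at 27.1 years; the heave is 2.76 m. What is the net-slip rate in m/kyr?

131 m/kyr

dip-slip = heave / cos(dip) = 2.76 / cos(33.4°) = 3.306 m
net slip = dip-slip / sin(rake) = 3.306 / sin(68.1°) = 3.563 m
rate = 3.563 m / 27.1 years = 0.131 m/yr = 131 m/kyr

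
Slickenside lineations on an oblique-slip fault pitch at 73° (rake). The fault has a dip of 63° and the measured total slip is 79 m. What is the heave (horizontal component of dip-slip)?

dip-slip = net slip × sin(rake) = 79 m × sin(73°) = 75.55 m
heave = dip-slip × cos(dip) = 75.55 × cos(63°) = 34.3 m

34.3 m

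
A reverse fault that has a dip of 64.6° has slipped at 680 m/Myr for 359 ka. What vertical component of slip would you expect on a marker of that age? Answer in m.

221 m

dip-slip = rate × time = 680 m/Myr × 359 ka = 244.1 m
throw = dip-slip × sin(dip) = 244.1 × sin(64.6°) = 221 m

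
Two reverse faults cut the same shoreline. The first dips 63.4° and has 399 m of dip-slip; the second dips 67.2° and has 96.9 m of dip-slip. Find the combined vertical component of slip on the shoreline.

throw_A = 399 × sin(63.4°) = 356.8 m
throw_B = 96.9 × sin(67.2°) = 89.33 m
total = 356.8 + 89.33 = 446 m

446 m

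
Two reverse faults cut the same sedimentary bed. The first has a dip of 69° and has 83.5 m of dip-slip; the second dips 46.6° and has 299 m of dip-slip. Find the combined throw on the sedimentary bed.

295 m

throw_A = 83.5 × sin(69°) = 77.95 m
throw_B = 299 × sin(46.6°) = 217.2 m
total = 77.95 + 217.2 = 295 m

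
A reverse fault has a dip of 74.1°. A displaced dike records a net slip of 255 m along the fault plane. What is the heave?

69.9 m

heave = dip-slip × cos(dip) = 255 m × cos(74.1°) = 69.9 m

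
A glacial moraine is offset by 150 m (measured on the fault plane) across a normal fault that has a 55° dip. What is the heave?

86 m

heave = dip-slip × cos(dip) = 150 m × cos(55°) = 86 m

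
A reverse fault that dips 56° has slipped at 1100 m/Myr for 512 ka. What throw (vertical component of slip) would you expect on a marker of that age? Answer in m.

467 m

dip-slip = rate × time = 1100 m/Myr × 512 ka = 563.2 m
throw = dip-slip × sin(dip) = 563.2 × sin(56°) = 467 m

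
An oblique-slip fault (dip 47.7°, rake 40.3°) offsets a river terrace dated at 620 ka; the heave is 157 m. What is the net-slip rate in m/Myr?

dip-slip = heave / cos(dip) = 157 / cos(47.7°) = 233.3 m
net slip = dip-slip / sin(rake) = 233.3 / sin(40.3°) = 360.7 m
rate = 360.7 m / 620 ka = 0.000582 m/yr = 582 m/Myr

582 m/Myr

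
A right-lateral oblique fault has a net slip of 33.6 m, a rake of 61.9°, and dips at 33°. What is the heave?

dip-slip = net slip × sin(rake) = 33.6 m × sin(61.9°) = 29.64 m
heave = dip-slip × cos(dip) = 29.64 × cos(33°) = 24.9 m

24.9 m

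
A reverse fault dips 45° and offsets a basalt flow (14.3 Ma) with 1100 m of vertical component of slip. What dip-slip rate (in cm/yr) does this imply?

dip-slip = throw / sin(dip) = 1100 m / sin(45°) = 1556 m
rate = 1556 m / 14.3 Ma = 0.000109 m/yr = 0.0109 cm/yr

0.0109 cm/yr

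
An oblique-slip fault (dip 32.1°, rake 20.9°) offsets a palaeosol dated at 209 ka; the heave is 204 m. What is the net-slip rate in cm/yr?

dip-slip = heave / cos(dip) = 204 / cos(32.1°) = 240.8 m
net slip = dip-slip / sin(rake) = 240.8 / sin(20.9°) = 675 m
rate = 675 m / 209 ka = 0.00323 m/yr = 0.323 cm/yr

0.323 cm/yr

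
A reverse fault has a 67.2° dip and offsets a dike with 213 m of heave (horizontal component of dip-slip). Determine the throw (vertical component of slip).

throw = heave × tan(dip) = 213 × tan(67.2°) = 507 m

507 m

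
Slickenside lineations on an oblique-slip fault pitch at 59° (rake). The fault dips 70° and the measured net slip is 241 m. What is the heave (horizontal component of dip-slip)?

dip-slip = net slip × sin(rake) = 241 m × sin(59°) = 206.6 m
heave = dip-slip × cos(dip) = 206.6 × cos(70°) = 70.7 m

70.7 m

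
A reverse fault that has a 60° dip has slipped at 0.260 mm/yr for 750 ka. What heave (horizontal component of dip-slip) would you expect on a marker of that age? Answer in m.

dip-slip = rate × time = 0.260 mm/yr × 750 ka = 195 m
heave = dip-slip × cos(dip) = 195 × cos(60°) = 97.5 m

97.5 m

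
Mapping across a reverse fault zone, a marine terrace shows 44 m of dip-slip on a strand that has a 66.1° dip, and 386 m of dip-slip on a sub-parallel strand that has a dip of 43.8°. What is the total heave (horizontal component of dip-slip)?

heave_A = 44 × cos(66.1°) = 17.83 m
heave_B = 386 × cos(43.8°) = 278.6 m
total = 17.83 + 278.6 = 296 m

296 m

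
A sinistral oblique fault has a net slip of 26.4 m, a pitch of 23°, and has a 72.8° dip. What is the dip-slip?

dip-slip = net slip × sin(rake) = 26.4 m × sin(23°) = 10.3 m

10.3 m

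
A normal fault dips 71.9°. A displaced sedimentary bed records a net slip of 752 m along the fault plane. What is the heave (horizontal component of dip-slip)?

234 m

heave = dip-slip × cos(dip) = 752 m × cos(71.9°) = 234 m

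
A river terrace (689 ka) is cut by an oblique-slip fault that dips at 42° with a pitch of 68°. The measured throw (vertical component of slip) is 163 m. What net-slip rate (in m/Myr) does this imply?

381 m/Myr

dip-slip = throw / sin(dip) = 163 / sin(42°) = 243.6 m
net slip = dip-slip / sin(rake) = 243.6 / sin(68°) = 262.7 m
rate = 262.7 m / 689 ka = 0.000381 m/yr = 381 m/Myr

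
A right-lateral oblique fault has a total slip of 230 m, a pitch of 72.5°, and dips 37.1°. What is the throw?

132 m

dip-slip = net slip × sin(rake) = 230 m × sin(72.5°) = 219.4 m
throw = dip-slip × sin(dip) = 219.4 × sin(37.1°) = 132 m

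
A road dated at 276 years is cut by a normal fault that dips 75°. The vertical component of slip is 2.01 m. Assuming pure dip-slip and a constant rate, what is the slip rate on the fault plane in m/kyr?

7.54 m/kyr

dip-slip = throw / sin(dip) = 2.01 m / sin(75°) = 2.081 m
rate = 2.081 m / 276 years = 0.00754 m/yr = 7.54 m/kyr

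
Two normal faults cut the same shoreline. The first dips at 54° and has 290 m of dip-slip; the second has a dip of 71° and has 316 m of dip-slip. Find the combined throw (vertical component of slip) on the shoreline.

533 m

throw_A = 290 × sin(54°) = 234.6 m
throw_B = 316 × sin(71°) = 298.8 m
total = 234.6 + 298.8 = 533 m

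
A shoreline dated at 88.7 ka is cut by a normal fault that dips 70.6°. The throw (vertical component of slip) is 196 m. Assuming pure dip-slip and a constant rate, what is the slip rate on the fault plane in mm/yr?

2.34 mm/yr

dip-slip = throw / sin(dip) = 196 m / sin(70.6°) = 207.8 m
rate = 207.8 m / 88.7 ka = 0.00234 m/yr = 2.34 mm/yr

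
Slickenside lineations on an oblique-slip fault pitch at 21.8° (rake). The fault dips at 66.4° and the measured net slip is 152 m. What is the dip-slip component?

dip-slip = net slip × sin(rake) = 152 m × sin(21.8°) = 56.4 m

56.4 m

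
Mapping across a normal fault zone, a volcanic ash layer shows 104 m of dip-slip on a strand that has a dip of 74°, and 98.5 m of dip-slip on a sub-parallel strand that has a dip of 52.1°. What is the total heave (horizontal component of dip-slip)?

heave_A = 104 × cos(74°) = 28.67 m
heave_B = 98.5 × cos(52.1°) = 60.51 m
total = 28.67 + 60.51 = 89.2 m

89.2 m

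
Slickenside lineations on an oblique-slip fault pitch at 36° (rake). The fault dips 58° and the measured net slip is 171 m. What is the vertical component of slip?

85.2 m

dip-slip = net slip × sin(rake) = 171 m × sin(36°) = 100.5 m
throw = dip-slip × sin(dip) = 100.5 × sin(58°) = 85.2 m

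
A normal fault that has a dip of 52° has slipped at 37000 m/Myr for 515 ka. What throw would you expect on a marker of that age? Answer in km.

dip-slip = rate × time = 37000 m/Myr × 515 ka = 19060 m
throw = dip-slip × sin(dip) = 19060 × sin(52°) = 15000 m = 15 km

15 km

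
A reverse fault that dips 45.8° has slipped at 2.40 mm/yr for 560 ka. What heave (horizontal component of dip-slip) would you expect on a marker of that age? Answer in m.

937 m

dip-slip = rate × time = 2.40 mm/yr × 560 ka = 1344 m
heave = dip-slip × cos(dip) = 1344 × cos(45.8°) = 937 m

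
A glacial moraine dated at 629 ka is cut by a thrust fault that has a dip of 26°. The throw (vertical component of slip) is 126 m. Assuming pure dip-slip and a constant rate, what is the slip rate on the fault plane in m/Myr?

457 m/Myr

dip-slip = throw / sin(dip) = 126 m / sin(26°) = 287.4 m
rate = 287.4 m / 629 ka = 0.000457 m/yr = 457 m/Myr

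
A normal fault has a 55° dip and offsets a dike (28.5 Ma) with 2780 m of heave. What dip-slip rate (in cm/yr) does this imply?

dip-slip = heave / cos(dip) = 2780 m / cos(55°) = 4847 m
rate = 4847 m / 28.5 Ma = 0.000170 m/yr = 0.0170 cm/yr

0.0170 cm/yr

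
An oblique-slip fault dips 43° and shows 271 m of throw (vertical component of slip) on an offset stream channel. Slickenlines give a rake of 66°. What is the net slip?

435 m

dip-slip = throw / sin(dip) = 271 / sin(43°) = 397.4 m
net slip = dip-slip / sin(rake) = 397.4 / sin(66°) = 435 m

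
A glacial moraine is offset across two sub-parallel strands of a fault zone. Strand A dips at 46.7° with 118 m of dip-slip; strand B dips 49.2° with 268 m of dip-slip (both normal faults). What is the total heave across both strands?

256 m

heave_A = 118 × cos(46.7°) = 80.93 m
heave_B = 268 × cos(49.2°) = 175.1 m
total = 80.93 + 175.1 = 256 m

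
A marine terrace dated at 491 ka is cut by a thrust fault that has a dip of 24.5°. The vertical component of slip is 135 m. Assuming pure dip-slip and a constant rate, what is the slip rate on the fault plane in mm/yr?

0.663 mm/yr

dip-slip = throw / sin(dip) = 135 m / sin(24.5°) = 325.5 m
rate = 325.5 m / 491 ka = 0.000663 m/yr = 0.663 mm/yr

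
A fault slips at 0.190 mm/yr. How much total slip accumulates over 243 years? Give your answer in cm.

4.62 cm

slip = rate × time = 0.190 mm/yr × 243 years = 0.0462 m = 4.62 cm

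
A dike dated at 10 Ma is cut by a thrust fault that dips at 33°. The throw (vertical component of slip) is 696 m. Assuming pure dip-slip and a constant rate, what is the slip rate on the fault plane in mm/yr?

0.128 mm/yr

dip-slip = throw / sin(dip) = 696 m / sin(33°) = 1278 m
rate = 1278 m / 10 Ma = 0.000128 m/yr = 0.128 mm/yr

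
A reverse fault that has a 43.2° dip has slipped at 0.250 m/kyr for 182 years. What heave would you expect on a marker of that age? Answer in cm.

3.32 cm

dip-slip = rate × time = 0.250 m/kyr × 182 years = 0.04550 m
heave = dip-slip × cos(dip) = 0.04550 × cos(43.2°) = 0.0332 m = 3.32 cm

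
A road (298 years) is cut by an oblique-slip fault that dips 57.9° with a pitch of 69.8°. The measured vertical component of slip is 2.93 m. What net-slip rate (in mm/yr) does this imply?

dip-slip = throw / sin(dip) = 2.93 / sin(57.9°) = 3.459 m
net slip = dip-slip / sin(rake) = 3.459 / sin(69.8°) = 3.685 m
rate = 3.685 m / 298 years = 0.0124 m/yr = 12.4 mm/yr

12.4 mm/yr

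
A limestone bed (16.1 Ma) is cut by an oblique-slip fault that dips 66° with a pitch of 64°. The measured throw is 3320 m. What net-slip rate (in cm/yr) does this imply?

dip-slip = throw / sin(dip) = 3320 / sin(66°) = 3634 m
net slip = dip-slip / sin(rake) = 3634 / sin(64°) = 4043 m
rate = 4043 m / 16.1 Ma = 0.000251 m/yr = 0.0251 cm/yr

0.0251 cm/yr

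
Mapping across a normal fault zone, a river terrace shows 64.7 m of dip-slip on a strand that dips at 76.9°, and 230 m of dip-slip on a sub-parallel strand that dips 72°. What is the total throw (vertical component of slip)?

282 m

throw_A = 64.7 × sin(76.9°) = 63.02 m
throw_B = 230 × sin(72°) = 218.7 m
total = 63.02 + 218.7 = 282 m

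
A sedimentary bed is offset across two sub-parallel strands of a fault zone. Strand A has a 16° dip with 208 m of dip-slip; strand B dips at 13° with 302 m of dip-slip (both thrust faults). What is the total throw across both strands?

throw_A = 208 × sin(16°) = 57.33 m
throw_B = 302 × sin(13°) = 67.94 m
total = 57.33 + 67.94 = 125 m

125 m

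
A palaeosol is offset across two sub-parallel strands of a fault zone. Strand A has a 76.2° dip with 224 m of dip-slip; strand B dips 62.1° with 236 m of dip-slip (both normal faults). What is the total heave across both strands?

164 m

heave_A = 224 × cos(76.2°) = 53.43 m
heave_B = 236 × cos(62.1°) = 110.4 m
total = 53.43 + 110.4 = 164 m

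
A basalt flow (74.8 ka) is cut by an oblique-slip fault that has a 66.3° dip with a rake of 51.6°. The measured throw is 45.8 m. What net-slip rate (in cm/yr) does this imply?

0.0853 cm/yr

dip-slip = throw / sin(dip) = 45.8 / sin(66.3°) = 50.02 m
net slip = dip-slip / sin(rake) = 50.02 / sin(51.6°) = 63.82 m
rate = 63.82 m / 74.8 ka = 0.000853 m/yr = 0.0853 cm/yr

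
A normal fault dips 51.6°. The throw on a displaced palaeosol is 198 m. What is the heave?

heave = throw / tan(dip) = 198 / tan(51.6°) = 157 m

157 m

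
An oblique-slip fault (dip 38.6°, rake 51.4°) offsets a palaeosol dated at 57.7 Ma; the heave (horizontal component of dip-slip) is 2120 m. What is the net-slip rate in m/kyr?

0.0602 m/kyr

dip-slip = heave / cos(dip) = 2120 / cos(38.6°) = 2713 m
net slip = dip-slip / sin(rake) = 2713 / sin(51.4°) = 3471 m
rate = 3471 m / 57.7 Ma = 0.0000602 m/yr = 0.0602 m/kyr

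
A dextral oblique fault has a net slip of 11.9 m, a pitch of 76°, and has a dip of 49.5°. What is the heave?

7.50 m

dip-slip = net slip × sin(rake) = 11.9 m × sin(76°) = 11.55 m
heave = dip-slip × cos(dip) = 11.55 × cos(49.5°) = 7.50 m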